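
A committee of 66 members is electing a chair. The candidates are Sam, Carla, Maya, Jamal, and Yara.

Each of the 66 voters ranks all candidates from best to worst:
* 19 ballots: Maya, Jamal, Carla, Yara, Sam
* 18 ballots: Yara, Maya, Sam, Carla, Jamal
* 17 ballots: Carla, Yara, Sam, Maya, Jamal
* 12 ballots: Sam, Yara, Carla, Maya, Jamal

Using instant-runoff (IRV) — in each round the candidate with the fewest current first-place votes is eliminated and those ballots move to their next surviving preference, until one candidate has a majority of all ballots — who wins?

Yara

Round 1: Sam 12, Carla 17, Maya 19, Jamal 0, Yara 18. Jamal eliminated.
Round 2: Sam 12, Carla 17, Maya 19, Yara 18. Sam eliminated.
Round 3: Carla 17, Maya 19, Yara 30. Carla eliminated.
Round 4: Maya 19, Yara 47. Yara has a majority (≥34).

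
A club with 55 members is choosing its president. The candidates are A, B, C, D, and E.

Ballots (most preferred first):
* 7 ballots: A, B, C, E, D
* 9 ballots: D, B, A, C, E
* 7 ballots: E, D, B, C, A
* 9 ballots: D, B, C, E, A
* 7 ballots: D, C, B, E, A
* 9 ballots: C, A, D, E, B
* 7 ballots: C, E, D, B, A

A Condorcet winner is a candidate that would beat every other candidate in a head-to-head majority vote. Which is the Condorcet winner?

D vs A: 39–16
D vs B: 48–7
D vs C: 32–23
D vs E: 34–21
D beats every other candidate.

D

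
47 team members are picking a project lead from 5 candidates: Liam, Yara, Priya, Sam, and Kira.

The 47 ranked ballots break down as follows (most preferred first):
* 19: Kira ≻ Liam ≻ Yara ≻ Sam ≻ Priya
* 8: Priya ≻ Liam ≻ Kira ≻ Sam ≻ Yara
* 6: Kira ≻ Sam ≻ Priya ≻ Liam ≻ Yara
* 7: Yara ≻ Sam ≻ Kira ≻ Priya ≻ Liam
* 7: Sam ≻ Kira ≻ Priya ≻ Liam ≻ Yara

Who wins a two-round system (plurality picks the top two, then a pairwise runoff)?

Round 1 first-place votes: Liam 0, Yara 7, Priya 8, Sam 7, Kira 25. Kira and Priya advance.
Runoff: Kira is ranked above Priya on 39 ballots, Priya above Kira on 8.

Kira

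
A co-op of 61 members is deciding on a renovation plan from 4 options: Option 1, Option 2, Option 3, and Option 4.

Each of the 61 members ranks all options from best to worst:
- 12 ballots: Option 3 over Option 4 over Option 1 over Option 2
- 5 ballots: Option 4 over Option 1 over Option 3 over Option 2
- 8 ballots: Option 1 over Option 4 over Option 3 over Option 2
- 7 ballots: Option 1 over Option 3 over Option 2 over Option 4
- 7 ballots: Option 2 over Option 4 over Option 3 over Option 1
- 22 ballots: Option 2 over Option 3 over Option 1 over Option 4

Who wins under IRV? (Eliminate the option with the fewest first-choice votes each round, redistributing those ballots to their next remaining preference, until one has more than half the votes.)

Option 1

Round 1: Option 1 15, Option 2 29, Option 3 12, Option 4 5. Option 4 eliminated.
Round 2: Option 1 20, Option 2 29, Option 3 12. Option 3 eliminated.
Round 3: Option 1 32, Option 2 29. Option 1 has a majority (≥31).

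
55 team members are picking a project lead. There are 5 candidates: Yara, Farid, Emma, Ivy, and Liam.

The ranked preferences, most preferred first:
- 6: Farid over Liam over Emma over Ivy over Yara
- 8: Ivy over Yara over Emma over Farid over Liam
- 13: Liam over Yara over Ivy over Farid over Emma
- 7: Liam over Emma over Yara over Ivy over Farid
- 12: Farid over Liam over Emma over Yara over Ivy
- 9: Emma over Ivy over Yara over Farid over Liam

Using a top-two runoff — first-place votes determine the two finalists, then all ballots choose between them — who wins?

Round 1 first-place votes: Yara 0, Farid 18, Emma 9, Ivy 8, Liam 20. Liam and Farid advance.
Runoff: Liam is ranked above Farid on 20 ballots, Farid above Liam on 35.

Farid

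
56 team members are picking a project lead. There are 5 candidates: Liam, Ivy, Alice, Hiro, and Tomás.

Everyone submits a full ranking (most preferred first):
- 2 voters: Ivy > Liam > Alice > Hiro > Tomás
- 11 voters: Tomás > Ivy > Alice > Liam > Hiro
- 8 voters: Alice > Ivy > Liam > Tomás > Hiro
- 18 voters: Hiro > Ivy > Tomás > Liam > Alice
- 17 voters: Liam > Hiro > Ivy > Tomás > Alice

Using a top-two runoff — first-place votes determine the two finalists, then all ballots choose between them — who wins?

Liam

Round 1 first-place votes: Liam 17, Ivy 2, Alice 8, Hiro 18, Tomás 11. Hiro and Liam advance.
Runoff: Hiro is ranked above Liam on 18 ballots, Liam above Hiro on 38.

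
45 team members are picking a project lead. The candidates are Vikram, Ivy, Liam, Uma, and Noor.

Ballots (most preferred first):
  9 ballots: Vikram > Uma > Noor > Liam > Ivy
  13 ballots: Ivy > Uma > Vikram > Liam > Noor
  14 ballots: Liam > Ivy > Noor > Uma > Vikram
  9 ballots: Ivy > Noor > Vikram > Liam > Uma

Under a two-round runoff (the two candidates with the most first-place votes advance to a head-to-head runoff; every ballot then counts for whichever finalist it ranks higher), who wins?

Round 1 first-place votes: Vikram 9, Ivy 22, Liam 14, Uma 0, Noor 0. Ivy and Liam advance.
Runoff: Ivy is ranked above Liam on 22 ballots, Liam above Ivy on 23.

Liam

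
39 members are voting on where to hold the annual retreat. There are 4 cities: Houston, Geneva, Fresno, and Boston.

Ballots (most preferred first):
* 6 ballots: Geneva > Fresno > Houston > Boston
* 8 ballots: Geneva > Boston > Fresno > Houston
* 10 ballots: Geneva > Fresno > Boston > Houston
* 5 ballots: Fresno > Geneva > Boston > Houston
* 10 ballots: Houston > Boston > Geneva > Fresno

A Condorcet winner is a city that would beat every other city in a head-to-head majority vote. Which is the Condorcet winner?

Geneva

Geneva vs Houston: 29–10
Geneva vs Fresno: 34–5
Geneva vs Boston: 29–10
Geneva beats every other city.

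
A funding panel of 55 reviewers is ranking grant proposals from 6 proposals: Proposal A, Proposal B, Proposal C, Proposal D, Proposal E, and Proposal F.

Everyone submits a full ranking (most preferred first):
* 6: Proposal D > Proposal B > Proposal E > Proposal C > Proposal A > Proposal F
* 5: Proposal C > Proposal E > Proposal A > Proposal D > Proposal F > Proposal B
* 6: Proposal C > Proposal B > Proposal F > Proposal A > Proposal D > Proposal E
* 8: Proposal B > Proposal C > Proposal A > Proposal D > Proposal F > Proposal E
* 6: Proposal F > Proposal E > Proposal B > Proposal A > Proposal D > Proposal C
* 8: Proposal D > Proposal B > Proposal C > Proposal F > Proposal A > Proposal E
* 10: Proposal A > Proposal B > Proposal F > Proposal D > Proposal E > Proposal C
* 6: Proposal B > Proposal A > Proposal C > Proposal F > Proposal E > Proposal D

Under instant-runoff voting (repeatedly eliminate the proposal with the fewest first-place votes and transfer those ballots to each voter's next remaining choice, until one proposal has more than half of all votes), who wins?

Round 1: Proposal A 10, Proposal B 14, Proposal C 11, Proposal D 14, Proposal E 0, Proposal F 6. Proposal E eliminated.
Round 2: Proposal A 10, Proposal B 14, Proposal C 11, Proposal D 14, Proposal F 6. Proposal F eliminated.
Round 3: Proposal A 10, Proposal B 20, Proposal C 11, Proposal D 14. Proposal A eliminated.
Round 4: Proposal B 30, Proposal C 11, Proposal D 14. Proposal B has a majority (≥28).

Proposal B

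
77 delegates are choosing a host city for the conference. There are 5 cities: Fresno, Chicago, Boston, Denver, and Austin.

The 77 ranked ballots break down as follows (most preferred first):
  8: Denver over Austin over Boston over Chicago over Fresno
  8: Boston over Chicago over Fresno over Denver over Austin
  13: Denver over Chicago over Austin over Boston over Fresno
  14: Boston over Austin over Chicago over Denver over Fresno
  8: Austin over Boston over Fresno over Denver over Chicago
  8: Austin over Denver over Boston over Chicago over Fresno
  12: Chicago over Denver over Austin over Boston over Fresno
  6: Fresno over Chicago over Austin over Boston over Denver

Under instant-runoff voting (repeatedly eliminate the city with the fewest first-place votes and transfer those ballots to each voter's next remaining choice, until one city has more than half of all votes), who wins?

Round 1: Fresno 6, Chicago 12, Boston 22, Denver 21, Austin 16. Fresno eliminated.
Round 2: Chicago 18, Boston 22, Denver 21, Austin 16. Austin eliminated.
Round 3: Chicago 18, Boston 30, Denver 29. Chicago eliminated.
Round 4: Boston 36, Denver 41. Denver has a majority (≥39).

Denver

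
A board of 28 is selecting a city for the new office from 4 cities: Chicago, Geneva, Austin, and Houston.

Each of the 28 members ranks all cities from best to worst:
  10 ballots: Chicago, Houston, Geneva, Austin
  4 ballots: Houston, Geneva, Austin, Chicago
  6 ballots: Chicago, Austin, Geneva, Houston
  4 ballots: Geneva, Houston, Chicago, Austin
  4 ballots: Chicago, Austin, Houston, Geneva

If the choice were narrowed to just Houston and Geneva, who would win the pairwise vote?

Houston is ranked above Geneva on 18 ballots; Geneva above Houston on 10.

Houston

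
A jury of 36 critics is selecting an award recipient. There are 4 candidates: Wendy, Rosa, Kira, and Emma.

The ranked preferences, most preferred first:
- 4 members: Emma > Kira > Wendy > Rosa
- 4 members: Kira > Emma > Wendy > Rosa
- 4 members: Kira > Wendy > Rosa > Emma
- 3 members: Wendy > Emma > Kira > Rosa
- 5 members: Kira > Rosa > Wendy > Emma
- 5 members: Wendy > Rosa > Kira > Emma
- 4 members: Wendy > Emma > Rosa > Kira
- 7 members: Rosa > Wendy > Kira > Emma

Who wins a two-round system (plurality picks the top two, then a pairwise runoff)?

Round 1 first-place votes: Wendy 12, Rosa 7, Kira 13, Emma 4. Kira and Wendy advance.
Runoff: Kira is ranked above Wendy on 17 ballots, Wendy above Kira on 19.

Wendy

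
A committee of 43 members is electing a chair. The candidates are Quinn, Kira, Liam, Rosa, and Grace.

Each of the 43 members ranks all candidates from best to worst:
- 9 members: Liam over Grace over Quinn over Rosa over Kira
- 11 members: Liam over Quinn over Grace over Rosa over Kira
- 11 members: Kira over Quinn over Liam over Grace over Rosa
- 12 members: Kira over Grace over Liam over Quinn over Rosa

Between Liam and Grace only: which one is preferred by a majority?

Liam is ranked above Grace on 31 ballots; Grace above Liam on 12.

Liam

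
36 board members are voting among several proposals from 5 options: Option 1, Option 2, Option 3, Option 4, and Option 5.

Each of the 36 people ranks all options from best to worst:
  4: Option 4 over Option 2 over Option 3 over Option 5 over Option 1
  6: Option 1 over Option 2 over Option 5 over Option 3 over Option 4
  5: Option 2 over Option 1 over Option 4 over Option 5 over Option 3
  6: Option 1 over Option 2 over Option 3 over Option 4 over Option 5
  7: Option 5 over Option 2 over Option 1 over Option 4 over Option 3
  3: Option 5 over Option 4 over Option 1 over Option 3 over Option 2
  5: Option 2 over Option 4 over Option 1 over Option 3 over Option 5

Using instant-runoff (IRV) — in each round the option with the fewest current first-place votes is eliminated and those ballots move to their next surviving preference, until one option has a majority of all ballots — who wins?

Round 1: Option 1 12, Option 2 10, Option 3 0, Option 4 4, Option 5 10. Option 3 eliminated.
Round 2: Option 1 12, Option 2 10, Option 4 4, Option 5 10. Option 4 eliminated.
Round 3: Option 1 12, Option 2 14, Option 5 10. Option 5 eliminated.
Round 4: Option 1 15, Option 2 21. Option 2 has a majority (≥19).

Option 2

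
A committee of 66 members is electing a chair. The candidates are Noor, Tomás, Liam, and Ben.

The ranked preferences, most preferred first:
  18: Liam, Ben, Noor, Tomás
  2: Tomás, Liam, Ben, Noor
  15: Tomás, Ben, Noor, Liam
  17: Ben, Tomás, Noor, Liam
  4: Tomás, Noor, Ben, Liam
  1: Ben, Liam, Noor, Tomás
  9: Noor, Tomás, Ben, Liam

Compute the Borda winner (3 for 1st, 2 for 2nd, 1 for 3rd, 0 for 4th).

Noor: 18×1 + 2×0 + 15×1 + 17×1 + 4×2 + 1×1 + 9×3 = 86
Tomás: 18×0 + 2×3 + 15×3 + 17×2 + 4×3 + 1×0 + 9×2 = 115
Liam: 18×3 + 2×2 + 15×0 + 17×0 + 4×0 + 1×2 + 9×0 = 60
Ben: 18×2 + 2×1 + 15×2 + 17×3 + 4×1 + 1×3 + 9×1 = 135

Ben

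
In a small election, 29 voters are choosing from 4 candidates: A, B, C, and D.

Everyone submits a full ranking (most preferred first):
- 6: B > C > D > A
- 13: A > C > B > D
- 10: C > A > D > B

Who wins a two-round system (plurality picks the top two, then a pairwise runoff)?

Round 1 first-place votes: A 13, B 6, C 10, D 0. A and C advance.
Runoff: A is ranked above C on 13 ballots, C above A on 16.

C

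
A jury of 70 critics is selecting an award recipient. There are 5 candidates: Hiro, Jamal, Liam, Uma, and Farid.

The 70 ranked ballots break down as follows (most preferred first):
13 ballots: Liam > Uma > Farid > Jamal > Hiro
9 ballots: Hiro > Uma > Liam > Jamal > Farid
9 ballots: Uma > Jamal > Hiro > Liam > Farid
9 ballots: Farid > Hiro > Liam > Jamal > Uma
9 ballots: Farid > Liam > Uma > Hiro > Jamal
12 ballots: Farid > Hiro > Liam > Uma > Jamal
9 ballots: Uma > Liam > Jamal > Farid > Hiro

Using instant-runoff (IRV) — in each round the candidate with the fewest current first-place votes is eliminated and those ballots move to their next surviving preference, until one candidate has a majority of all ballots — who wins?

Uma

Round 1: Hiro 9, Jamal 0, Liam 13, Uma 18, Farid 30. Jamal eliminated.
Round 2: Hiro 9, Liam 13, Uma 18, Farid 30. Hiro eliminated.
Round 3: Liam 13, Uma 27, Farid 30. Liam eliminated.
Round 4: Uma 40, Farid 30. Uma has a majority (≥36).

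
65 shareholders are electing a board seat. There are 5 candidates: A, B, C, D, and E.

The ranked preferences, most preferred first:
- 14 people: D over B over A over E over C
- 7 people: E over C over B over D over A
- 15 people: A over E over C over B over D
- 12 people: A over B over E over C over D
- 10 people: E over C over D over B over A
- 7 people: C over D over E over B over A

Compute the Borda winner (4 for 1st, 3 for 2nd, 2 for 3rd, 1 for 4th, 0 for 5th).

E

A: 14×2 + 7×0 + 15×4 + 12×4 + 10×0 + 7×0 = 136
B: 14×3 + 7×2 + 15×1 + 12×3 + 10×1 + 7×1 = 124
C: 14×0 + 7×3 + 15×2 + 12×1 + 10×3 + 7×4 = 121
D: 14×4 + 7×1 + 15×0 + 12×0 + 10×2 + 7×3 = 104
E: 14×1 + 7×4 + 15×3 + 12×2 + 10×4 + 7×2 = 165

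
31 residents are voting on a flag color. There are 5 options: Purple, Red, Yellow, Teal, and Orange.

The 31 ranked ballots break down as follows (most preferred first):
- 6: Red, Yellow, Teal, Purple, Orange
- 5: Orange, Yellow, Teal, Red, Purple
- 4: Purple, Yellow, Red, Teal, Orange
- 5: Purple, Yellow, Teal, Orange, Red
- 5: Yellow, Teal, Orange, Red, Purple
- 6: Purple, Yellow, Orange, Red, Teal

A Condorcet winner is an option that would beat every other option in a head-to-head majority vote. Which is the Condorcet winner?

Yellow

Yellow vs Purple: 16–15
Yellow vs Red: 25–6
Yellow vs Teal: 31–0
Yellow vs Orange: 26–5
Yellow beats every other option.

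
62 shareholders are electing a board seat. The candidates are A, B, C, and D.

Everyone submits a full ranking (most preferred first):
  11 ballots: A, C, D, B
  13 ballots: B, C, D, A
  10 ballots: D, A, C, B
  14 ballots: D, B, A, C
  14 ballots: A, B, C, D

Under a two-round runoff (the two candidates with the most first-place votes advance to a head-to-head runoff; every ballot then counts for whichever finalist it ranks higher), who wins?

D

Round 1 first-place votes: A 25, B 13, C 0, D 24. A and D advance.
Runoff: A is ranked above D on 25 ballots, D above A on 37.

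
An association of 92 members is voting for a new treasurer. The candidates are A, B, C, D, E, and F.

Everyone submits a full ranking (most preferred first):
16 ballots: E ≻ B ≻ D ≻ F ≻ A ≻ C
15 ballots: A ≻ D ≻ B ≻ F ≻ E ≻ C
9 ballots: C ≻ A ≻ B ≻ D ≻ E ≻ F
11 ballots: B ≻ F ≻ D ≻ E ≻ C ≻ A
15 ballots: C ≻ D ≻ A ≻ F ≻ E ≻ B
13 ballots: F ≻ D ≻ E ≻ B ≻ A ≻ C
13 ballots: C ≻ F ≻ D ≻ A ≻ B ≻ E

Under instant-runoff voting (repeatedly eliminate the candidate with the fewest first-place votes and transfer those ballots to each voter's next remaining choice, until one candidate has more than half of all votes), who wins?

F

Round 1: A 15, B 11, C 37, D 0, E 16, F 13. D eliminated.
Round 2: A 15, B 11, C 37, E 16, F 13. B eliminated.
Round 3: A 15, C 37, E 16, F 24. A eliminated.
Round 4: C 37, E 16, F 39. E eliminated.
Round 5: C 37, F 55. F has a majority (≥47).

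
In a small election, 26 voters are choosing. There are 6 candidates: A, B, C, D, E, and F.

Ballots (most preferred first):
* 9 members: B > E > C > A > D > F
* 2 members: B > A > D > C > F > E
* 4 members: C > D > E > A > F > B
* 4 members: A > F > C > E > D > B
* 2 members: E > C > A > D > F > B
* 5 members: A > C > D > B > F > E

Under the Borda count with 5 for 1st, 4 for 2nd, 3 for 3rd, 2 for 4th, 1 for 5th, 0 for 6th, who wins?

A: 9×2 + 2×4 + 4×2 + 4×5 + 2×3 + 5×5 = 85
B: 9×5 + 2×5 + 4×0 + 4×0 + 2×0 + 5×2 = 65
C: 9×3 + 2×2 + 4×5 + 4×3 + 2×4 + 5×4 = 91
D: 9×1 + 2×3 + 4×4 + 4×1 + 2×2 + 5×3 = 54
E: 9×4 + 2×0 + 4×3 + 4×2 + 2×5 + 5×0 = 66
F: 9×0 + 2×1 + 4×1 + 4×4 + 2×1 + 5×1 = 29

C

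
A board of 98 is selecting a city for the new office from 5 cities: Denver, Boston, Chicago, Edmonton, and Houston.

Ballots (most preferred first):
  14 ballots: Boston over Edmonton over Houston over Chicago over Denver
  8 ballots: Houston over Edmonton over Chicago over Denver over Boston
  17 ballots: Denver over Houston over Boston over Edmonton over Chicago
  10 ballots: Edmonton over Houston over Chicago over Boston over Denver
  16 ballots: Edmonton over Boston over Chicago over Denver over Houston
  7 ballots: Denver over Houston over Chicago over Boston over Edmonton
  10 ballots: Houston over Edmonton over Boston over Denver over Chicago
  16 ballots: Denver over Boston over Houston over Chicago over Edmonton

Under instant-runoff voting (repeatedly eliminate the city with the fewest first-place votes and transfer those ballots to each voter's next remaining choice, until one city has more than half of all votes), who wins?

Edmonton

Round 1: Denver 40, Boston 14, Chicago 0, Edmonton 26, Houston 18. Chicago eliminated.
Round 2: Denver 40, Boston 14, Edmonton 26, Houston 18. Boston eliminated.
Round 3: Denver 40, Edmonton 40, Houston 18. Houston eliminated.
Round 4: Denver 40, Edmonton 58. Edmonton has a majority (≥50).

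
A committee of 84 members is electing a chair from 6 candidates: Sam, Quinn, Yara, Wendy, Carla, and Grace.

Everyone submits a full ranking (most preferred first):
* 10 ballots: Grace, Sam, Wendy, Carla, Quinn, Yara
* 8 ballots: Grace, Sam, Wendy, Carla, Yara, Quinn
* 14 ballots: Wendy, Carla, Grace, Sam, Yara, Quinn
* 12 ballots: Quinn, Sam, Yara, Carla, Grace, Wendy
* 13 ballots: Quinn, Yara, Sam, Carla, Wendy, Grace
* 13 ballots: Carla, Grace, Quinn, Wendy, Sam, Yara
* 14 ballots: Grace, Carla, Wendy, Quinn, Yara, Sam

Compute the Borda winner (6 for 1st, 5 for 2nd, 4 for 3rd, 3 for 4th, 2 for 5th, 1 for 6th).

Sam: 10×5 + 8×5 + 14×3 + 12×5 + 13×4 + 13×2 + 14×1 = 284
Quinn: 10×2 + 8×1 + 14×1 + 12×6 + 13×6 + 13×4 + 14×3 = 286
Yara: 10×1 + 8×2 + 14×2 + 12×4 + 13×5 + 13×1 + 14×2 = 208
Wendy: 10×4 + 8×4 + 14×6 + 12×1 + 13×2 + 13×3 + 14×4 = 289
Carla: 10×3 + 8×3 + 14×5 + 12×3 + 13×3 + 13×6 + 14×5 = 347
Grace: 10×6 + 8×6 + 14×4 + 12×2 + 13×1 + 13×5 + 14×6 = 350

Grace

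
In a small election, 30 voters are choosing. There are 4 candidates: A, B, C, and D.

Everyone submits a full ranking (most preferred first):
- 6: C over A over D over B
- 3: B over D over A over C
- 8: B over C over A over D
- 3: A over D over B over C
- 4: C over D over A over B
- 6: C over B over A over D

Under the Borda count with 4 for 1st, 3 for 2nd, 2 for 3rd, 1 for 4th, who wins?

C

A: 6×3 + 3×2 + 8×2 + 3×4 + 4×2 + 6×2 = 72
B: 6×1 + 3×4 + 8×4 + 3×2 + 4×1 + 6×3 = 78
C: 6×4 + 3×1 + 8×3 + 3×1 + 4×4 + 6×4 = 94
D: 6×2 + 3×3 + 8×1 + 3×3 + 4×3 + 6×1 = 56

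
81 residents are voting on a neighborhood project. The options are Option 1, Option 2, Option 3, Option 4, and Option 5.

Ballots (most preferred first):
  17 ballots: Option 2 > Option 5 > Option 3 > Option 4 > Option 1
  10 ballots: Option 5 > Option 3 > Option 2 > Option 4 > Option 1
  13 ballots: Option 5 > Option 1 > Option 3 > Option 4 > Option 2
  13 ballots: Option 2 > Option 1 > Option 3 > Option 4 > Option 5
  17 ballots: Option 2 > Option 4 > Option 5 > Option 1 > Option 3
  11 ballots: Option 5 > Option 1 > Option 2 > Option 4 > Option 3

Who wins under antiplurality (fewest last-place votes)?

Option 4

Last-place votes: Option 1 27, Option 2 13, Option 3 28, Option 4 0, Option 5 13.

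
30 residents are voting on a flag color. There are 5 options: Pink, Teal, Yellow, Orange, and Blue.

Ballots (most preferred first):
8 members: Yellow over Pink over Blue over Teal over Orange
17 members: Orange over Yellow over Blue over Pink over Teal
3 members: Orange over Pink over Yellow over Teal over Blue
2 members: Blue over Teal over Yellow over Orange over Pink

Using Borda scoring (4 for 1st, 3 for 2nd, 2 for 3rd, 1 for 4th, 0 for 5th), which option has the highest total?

Yellow

Pink: 8×3 + 17×1 + 3×3 + 2×0 = 50
Teal: 8×1 + 17×0 + 3×1 + 2×3 = 17
Yellow: 8×4 + 17×3 + 3×2 + 2×2 = 93
Orange: 8×0 + 17×4 + 3×4 + 2×1 = 82
Blue: 8×2 + 17×2 + 3×0 + 2×4 = 58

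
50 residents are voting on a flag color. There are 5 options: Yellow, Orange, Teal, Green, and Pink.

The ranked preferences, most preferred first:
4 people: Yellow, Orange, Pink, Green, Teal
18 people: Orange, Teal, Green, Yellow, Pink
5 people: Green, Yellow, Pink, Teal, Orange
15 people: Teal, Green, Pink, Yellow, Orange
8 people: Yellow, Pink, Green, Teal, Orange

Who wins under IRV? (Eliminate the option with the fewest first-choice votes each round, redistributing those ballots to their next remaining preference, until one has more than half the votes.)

Yellow

Round 1: Yellow 12, Orange 18, Teal 15, Green 5, Pink 0. Pink eliminated.
Round 2: Yellow 12, Orange 18, Teal 15, Green 5. Green eliminated.
Round 3: Yellow 17, Orange 18, Teal 15. Teal eliminated.
Round 4: Yellow 32, Orange 18. Yellow has a majority (≥26).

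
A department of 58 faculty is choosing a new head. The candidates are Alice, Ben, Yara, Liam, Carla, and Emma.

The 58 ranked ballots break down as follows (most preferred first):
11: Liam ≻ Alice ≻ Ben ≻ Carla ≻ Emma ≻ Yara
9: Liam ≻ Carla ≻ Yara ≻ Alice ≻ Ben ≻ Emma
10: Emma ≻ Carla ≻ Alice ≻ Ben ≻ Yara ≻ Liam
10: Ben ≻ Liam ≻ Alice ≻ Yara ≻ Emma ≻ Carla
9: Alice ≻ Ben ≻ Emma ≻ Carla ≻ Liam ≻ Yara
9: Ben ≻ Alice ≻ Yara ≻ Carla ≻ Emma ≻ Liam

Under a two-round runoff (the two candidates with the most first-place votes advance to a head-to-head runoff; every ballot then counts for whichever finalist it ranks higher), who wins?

Round 1 first-place votes: Alice 9, Ben 19, Yara 0, Liam 20, Carla 0, Emma 10. Liam and Ben advance.
Runoff: Liam is ranked above Ben on 20 ballots, Ben above Liam on 38.

Ben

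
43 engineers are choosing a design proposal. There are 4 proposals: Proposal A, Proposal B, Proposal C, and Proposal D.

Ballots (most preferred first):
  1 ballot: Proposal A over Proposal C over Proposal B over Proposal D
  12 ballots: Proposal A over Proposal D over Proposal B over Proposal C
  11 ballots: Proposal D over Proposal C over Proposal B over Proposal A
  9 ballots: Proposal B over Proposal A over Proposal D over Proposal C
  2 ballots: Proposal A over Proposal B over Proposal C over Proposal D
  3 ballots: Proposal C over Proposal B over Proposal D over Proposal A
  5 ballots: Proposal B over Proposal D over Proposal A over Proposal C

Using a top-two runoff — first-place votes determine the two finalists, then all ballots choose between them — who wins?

Round 1 first-place votes: Proposal A 15, Proposal B 14, Proposal C 3, Proposal D 11. Proposal A and Proposal B advance.
Runoff: Proposal A is ranked above Proposal B on 15 ballots, Proposal B above Proposal A on 28.

Proposal B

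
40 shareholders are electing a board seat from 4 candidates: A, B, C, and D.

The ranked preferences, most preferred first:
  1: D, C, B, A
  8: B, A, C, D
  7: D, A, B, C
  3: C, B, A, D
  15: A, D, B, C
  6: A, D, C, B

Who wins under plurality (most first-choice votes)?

First-place votes: A 21, B 8, C 3, D 8.

A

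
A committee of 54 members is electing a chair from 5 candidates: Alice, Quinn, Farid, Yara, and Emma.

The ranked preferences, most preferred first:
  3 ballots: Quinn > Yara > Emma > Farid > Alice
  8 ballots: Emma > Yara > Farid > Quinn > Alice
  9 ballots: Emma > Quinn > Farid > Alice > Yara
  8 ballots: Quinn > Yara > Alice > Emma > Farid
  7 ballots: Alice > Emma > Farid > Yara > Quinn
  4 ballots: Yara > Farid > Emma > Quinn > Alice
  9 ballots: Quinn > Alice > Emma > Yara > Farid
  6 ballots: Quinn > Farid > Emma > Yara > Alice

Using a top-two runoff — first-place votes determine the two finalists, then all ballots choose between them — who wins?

Round 1 first-place votes: Alice 7, Quinn 26, Farid 0, Yara 4, Emma 17. Quinn and Emma advance.
Runoff: Quinn is ranked above Emma on 26 ballots, Emma above Quinn on 28.

Emma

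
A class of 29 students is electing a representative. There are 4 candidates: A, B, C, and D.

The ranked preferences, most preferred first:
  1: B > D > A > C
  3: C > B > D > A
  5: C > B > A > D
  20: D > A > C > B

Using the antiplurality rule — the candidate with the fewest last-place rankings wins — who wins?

C

Last-place votes: A 3, B 20, C 1, D 5.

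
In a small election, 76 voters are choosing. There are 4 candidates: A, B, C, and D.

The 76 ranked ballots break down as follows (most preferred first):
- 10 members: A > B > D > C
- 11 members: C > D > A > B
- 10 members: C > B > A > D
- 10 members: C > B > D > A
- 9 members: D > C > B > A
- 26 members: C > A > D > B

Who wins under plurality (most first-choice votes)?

C

First-place votes: A 10, B 0, C 57, D 9.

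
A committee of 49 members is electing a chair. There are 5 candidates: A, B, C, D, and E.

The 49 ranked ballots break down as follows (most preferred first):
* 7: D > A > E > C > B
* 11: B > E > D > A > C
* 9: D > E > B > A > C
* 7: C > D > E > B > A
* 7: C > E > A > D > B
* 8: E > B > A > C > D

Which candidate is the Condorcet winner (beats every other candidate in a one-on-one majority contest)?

E vs A: 42–7
E vs B: 38–11
E vs C: 35–14
E vs D: 26–23
E beats every other candidate.

E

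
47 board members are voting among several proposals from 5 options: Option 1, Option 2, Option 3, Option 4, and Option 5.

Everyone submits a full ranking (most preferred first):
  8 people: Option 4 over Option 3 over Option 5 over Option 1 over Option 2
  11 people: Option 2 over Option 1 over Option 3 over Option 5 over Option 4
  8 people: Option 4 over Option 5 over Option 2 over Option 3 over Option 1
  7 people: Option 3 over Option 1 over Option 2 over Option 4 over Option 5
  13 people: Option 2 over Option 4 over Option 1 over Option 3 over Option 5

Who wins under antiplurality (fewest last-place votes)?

Option 3

Last-place votes: Option 1 8, Option 2 8, Option 3 0, Option 4 11, Option 5 20.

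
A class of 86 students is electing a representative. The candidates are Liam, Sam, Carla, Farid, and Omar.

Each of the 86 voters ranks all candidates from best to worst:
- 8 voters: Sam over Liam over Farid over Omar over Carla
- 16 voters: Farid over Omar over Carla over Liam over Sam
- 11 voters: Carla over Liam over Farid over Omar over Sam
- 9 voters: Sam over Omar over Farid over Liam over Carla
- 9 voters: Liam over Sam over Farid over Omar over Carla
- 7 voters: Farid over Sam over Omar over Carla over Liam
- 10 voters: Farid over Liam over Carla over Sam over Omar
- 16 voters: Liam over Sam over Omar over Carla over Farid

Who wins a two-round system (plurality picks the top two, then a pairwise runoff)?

Liam

Round 1 first-place votes: Liam 25, Sam 17, Carla 11, Farid 33, Omar 0. Farid and Liam advance.
Runoff: Farid is ranked above Liam on 42 ballots, Liam above Farid on 44.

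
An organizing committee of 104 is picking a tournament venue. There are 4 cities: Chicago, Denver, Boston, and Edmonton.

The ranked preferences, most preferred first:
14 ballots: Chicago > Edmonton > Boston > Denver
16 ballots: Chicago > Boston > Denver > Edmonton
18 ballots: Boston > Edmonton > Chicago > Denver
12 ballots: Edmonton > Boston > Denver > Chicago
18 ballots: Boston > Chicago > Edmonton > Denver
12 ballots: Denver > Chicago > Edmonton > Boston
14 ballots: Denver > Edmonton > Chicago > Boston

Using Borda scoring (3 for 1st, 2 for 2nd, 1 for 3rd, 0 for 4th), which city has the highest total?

Chicago

Chicago: 14×3 + 16×3 + 18×1 + 12×0 + 18×2 + 12×2 + 14×1 = 182
Denver: 14×0 + 16×1 + 18×0 + 12×1 + 18×0 + 12×3 + 14×3 = 106
Boston: 14×1 + 16×2 + 18×3 + 12×2 + 18×3 + 12×0 + 14×0 = 178
Edmonton: 14×2 + 16×0 + 18×2 + 12×3 + 18×1 + 12×1 + 14×2 = 158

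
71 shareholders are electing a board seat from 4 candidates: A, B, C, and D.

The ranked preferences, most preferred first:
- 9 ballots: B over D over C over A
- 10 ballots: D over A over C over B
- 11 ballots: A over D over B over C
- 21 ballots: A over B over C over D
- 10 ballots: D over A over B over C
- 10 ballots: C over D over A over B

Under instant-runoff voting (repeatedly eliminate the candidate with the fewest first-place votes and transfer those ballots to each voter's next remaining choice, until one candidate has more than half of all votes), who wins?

D

Round 1: A 32, B 9, C 10, D 20. B eliminated.
Round 2: A 32, C 10, D 29. C eliminated.
Round 3: A 32, D 39. D has a majority (≥36).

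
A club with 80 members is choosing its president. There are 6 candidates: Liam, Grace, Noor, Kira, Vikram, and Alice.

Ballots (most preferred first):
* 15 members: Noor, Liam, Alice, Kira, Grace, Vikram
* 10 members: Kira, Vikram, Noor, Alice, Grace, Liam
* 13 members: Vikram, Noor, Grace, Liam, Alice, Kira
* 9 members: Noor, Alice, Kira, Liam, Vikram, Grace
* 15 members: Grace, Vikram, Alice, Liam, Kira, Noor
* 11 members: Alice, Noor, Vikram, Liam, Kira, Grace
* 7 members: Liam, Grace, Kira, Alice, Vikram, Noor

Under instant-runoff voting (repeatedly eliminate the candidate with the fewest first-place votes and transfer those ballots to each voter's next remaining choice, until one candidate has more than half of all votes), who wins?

Vikram

Round 1: Liam 7, Grace 15, Noor 24, Kira 10, Vikram 13, Alice 11. Liam eliminated.
Round 2: Grace 22, Noor 24, Kira 10, Vikram 13, Alice 11. Kira eliminated.
Round 3: Grace 22, Noor 24, Vikram 23, Alice 11. Alice eliminated.
Round 4: Grace 22, Noor 35, Vikram 23. Grace eliminated.
Round 5: Noor 35, Vikram 45. Vikram has a majority (≥41).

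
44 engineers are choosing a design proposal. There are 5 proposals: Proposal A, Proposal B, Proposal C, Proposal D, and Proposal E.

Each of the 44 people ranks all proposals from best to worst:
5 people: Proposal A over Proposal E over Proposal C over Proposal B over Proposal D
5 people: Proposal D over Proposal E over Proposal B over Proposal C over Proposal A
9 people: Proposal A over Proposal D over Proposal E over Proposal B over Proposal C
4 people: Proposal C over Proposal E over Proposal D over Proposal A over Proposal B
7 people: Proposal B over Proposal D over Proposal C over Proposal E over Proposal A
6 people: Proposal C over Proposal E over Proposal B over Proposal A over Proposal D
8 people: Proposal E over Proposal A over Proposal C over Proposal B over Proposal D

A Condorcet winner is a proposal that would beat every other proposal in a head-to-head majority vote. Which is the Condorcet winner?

Proposal E

Proposal E vs Proposal A: 30–14
Proposal E vs Proposal B: 37–7
Proposal E vs Proposal C: 27–17
Proposal E vs Proposal D: 23–21
Proposal E beats every other proposal.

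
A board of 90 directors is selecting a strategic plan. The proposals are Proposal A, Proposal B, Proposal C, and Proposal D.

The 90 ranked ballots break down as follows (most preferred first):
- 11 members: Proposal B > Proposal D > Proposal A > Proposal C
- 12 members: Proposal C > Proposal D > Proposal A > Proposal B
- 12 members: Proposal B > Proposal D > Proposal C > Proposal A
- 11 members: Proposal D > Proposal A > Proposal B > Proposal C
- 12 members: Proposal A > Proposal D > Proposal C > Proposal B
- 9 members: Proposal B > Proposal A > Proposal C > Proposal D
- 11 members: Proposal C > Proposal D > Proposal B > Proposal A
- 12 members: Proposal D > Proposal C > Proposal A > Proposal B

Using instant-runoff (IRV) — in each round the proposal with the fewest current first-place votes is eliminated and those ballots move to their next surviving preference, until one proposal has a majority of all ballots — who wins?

Proposal D

Round 1: Proposal A 12, Proposal B 32, Proposal C 23, Proposal D 23. Proposal A eliminated.
Round 2: Proposal B 32, Proposal C 23, Proposal D 35. Proposal C eliminated.
Round 3: Proposal B 32, Proposal D 58. Proposal D has a majority (≥46).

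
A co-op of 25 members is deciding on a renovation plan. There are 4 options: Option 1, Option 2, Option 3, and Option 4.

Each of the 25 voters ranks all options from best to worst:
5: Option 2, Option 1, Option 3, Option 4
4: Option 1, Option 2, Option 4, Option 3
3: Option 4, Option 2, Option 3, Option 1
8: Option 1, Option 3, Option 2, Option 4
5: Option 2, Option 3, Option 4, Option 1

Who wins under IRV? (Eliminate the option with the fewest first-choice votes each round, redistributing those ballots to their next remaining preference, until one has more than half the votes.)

Option 2

Round 1: Option 1 12, Option 2 10, Option 3 0, Option 4 3. Option 3 eliminated.
Round 2: Option 1 12, Option 2 10, Option 4 3. Option 4 eliminated.
Round 3: Option 1 12, Option 2 13. Option 2 has a majority (≥13).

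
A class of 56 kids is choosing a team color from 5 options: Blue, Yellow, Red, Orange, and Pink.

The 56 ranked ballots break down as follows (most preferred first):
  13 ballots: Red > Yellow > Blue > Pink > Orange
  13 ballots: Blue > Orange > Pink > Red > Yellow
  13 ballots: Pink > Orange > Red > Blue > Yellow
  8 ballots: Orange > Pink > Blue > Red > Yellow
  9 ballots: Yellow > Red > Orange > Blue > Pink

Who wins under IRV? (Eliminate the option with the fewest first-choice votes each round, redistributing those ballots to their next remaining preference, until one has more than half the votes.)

Round 1: Blue 13, Yellow 9, Red 13, Orange 8, Pink 13. Orange eliminated.
Round 2: Blue 13, Yellow 9, Red 13, Pink 21. Yellow eliminated.
Round 3: Blue 13, Red 22, Pink 21. Blue eliminated.
Round 4: Red 22, Pink 34. Pink has a majority (≥29).

Pink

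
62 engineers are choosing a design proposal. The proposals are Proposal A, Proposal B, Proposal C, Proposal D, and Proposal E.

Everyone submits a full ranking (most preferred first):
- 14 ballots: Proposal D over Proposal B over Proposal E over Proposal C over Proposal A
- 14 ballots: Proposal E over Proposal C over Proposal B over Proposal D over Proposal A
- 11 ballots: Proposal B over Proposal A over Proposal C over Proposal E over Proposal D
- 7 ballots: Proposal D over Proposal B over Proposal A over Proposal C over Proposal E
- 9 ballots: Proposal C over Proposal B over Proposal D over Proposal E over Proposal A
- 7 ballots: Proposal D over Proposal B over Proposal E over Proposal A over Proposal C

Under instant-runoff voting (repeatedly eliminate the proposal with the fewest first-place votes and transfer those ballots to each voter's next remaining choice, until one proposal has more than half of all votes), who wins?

Round 1: Proposal A 0, Proposal B 11, Proposal C 9, Proposal D 28, Proposal E 14. Proposal A eliminated.
Round 2: Proposal B 11, Proposal C 9, Proposal D 28, Proposal E 14. Proposal C eliminated.
Round 3: Proposal B 20, Proposal D 28, Proposal E 14. Proposal E eliminated.
Round 4: Proposal B 34, Proposal D 28. Proposal B has a majority (≥32).

Proposal B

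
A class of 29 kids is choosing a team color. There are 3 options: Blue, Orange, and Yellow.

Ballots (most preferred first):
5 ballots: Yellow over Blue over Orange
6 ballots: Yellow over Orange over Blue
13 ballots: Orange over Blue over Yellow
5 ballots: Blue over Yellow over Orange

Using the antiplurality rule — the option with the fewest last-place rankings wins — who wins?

Blue

Last-place votes: Blue 6, Orange 10, Yellow 13.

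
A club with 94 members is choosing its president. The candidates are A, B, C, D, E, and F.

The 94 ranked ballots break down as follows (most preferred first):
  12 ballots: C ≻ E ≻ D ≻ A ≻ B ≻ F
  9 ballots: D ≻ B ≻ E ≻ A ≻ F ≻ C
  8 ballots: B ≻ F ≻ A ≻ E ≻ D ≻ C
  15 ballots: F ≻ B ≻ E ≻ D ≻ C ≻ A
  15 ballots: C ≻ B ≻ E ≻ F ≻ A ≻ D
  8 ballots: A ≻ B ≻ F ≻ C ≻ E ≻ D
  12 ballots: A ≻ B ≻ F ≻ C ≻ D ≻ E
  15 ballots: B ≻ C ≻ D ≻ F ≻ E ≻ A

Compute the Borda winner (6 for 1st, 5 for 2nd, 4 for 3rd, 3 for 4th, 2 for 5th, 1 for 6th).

A: 12×3 + 9×3 + 8×4 + 15×1 + 15×2 + 8×6 + 12×6 + 15×1 = 275
B: 12×2 + 9×5 + 8×6 + 15×5 + 15×5 + 8×5 + 12×5 + 15×6 = 457
C: 12×6 + 9×1 + 8×1 + 15×2 + 15×6 + 8×3 + 12×3 + 15×5 = 344
D: 12×4 + 9×6 + 8×2 + 15×3 + 15×1 + 8×1 + 12×2 + 15×4 = 270
E: 12×5 + 9×4 + 8×3 + 15×4 + 15×4 + 8×2 + 12×1 + 15×2 = 298
F: 12×1 + 9×2 + 8×5 + 15×6 + 15×3 + 8×4 + 12×4 + 15×3 = 330

B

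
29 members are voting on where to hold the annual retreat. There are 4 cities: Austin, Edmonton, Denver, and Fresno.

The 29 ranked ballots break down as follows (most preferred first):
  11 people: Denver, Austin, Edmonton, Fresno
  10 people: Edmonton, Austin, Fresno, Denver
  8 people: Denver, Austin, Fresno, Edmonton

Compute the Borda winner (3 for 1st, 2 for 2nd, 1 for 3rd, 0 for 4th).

Austin

Austin: 11×2 + 10×2 + 8×2 = 58
Edmonton: 11×1 + 10×3 + 8×0 = 41
Denver: 11×3 + 10×0 + 8×3 = 57
Fresno: 11×0 + 10×1 + 8×1 = 18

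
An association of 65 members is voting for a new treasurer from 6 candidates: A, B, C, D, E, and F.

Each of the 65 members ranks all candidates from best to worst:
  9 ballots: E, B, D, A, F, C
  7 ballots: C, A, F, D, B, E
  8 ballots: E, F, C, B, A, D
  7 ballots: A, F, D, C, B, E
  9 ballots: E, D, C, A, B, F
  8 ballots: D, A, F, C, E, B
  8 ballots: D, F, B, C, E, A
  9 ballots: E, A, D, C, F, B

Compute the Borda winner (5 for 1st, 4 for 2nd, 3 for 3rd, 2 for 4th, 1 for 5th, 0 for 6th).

A: 9×2 + 7×4 + 8×1 + 7×5 + 9×2 + 8×4 + 8×0 + 9×4 = 175
B: 9×4 + 7×1 + 8×2 + 7×1 + 9×1 + 8×0 + 8×3 + 9×0 = 99
C: 9×0 + 7×5 + 8×3 + 7×2 + 9×3 + 8×2 + 8×2 + 9×2 = 150
D: 9×3 + 7×2 + 8×0 + 7×3 + 9×4 + 8×5 + 8×5 + 9×3 = 205
E: 9×5 + 7×0 + 8×5 + 7×0 + 9×5 + 8×1 + 8×1 + 9×5 = 191
F: 9×1 + 7×3 + 8×4 + 7×4 + 9×0 + 8×3 + 8×4 + 9×1 = 155

D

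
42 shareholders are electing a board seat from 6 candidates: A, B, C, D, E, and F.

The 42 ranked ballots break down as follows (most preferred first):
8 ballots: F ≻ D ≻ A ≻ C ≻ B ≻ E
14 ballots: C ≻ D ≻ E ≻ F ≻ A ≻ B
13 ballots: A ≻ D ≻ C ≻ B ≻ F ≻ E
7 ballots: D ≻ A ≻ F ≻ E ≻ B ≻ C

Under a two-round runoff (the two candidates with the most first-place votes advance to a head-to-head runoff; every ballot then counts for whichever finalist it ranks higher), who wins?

Round 1 first-place votes: A 13, B 0, C 14, D 7, E 0, F 8. C and A advance.
Runoff: C is ranked above A on 14 ballots, A above C on 28.

A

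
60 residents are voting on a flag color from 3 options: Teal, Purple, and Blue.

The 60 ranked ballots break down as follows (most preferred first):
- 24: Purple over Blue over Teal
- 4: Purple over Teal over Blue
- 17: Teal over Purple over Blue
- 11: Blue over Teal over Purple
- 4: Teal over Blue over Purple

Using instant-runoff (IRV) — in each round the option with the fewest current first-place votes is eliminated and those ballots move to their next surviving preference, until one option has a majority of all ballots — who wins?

Teal

Round 1: Teal 21, Purple 28, Blue 11. Blue eliminated.
Round 2: Teal 32, Purple 28. Teal has a majority (≥31).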